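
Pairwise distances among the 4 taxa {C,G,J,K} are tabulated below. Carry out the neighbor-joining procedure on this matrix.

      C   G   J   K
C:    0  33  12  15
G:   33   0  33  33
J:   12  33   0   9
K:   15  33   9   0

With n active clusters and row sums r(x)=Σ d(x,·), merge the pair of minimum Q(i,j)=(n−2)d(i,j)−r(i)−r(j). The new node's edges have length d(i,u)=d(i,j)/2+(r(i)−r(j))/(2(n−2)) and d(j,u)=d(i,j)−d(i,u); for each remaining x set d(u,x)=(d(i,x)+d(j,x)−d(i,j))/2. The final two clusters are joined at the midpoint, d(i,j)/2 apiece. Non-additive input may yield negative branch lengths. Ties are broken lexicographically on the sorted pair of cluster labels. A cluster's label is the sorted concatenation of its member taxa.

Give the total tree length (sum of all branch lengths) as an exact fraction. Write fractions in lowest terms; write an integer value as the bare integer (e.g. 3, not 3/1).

177/4

1. join C+G (d=33, Q=-93) ⇒ CG; edges |C|=27/4, |G|=105/4
  updated: d(CG,J)=6, d(CG,K)=15/2
2. join CG+J (d=6, Q=-45/2) ⇒ CGJ; edges |CG|=9/4, |J|=15/4
  updated: d(CGJ,K)=21/4
3. join CGJ+K (d=21/4) ⇒ CGJK; edges |CGJ|=21/8, |K|=21/8
final tree: (((C:27/4,G:105/4):9/4,J:15/4):21/8,K:21/8)
total length: 177/4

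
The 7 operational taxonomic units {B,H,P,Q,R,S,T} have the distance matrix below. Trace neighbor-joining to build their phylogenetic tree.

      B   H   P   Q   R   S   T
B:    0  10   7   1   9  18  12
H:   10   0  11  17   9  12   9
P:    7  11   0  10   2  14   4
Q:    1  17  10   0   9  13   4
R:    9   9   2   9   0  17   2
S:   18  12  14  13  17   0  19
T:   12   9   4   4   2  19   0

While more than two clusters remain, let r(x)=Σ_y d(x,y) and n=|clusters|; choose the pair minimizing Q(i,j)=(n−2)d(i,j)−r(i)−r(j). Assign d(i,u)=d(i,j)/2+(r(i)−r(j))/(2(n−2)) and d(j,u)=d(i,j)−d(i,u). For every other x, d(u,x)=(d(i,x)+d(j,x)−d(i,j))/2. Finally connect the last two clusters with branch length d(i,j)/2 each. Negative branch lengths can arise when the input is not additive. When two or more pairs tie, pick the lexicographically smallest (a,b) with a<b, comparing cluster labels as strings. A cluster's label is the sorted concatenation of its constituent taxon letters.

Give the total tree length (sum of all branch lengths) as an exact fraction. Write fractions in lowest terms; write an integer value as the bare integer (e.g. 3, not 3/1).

1. join B+Q (d=1, Q=-106) ⇒ BQ; edges |B|=4/5, |Q|=1/5
  updated: d(BQ,H)=13, d(BQ,P)=8, d(BQ,R)=17/2, d(BQ,S)=15, d(BQ,T)=15/2
2. join H+S (d=12, Q=-83) ⇒ HS; edges |H|=25/8, |S|=71/8
  updated: d(BQ,HS)=8, d(HS,P)=13/2, d(HS,R)=7, d(HS,T)=8
3. join BQ+HS (d=8, Q=-75/2) ⇒ BHQS; edges |BQ|=53/12, |HS|=43/12
  updated: d(BHQS,P)=13/4, d(BHQS,R)=15/4, d(BHQS,T)=15/4
4. join BHQS+P (d=13/4, Q=-27/2) ⇒ BHPQS; edges |BHQS|=2, |P|=5/4
  updated: d(BHPQS,R)=5/4, d(BHPQS,T)=9/4
5. join BHPQS+R (d=5/4, Q=-11/2) ⇒ BHPQRS; edges |BHPQS|=3/4, |R|=1/2
  updated: d(BHPQRS,T)=3/2
6. join BHPQRS+T (d=3/2) ⇒ BHPQRST; edges |BHPQRS|=3/4, |T|=3/4
final tree: (((((B:4/5,Q:1/5):53/12,(H:25/8,S:71/8):43/12):2,P:5/4):3/4,R:1/2):3/4,T:3/4)
total length: 27

27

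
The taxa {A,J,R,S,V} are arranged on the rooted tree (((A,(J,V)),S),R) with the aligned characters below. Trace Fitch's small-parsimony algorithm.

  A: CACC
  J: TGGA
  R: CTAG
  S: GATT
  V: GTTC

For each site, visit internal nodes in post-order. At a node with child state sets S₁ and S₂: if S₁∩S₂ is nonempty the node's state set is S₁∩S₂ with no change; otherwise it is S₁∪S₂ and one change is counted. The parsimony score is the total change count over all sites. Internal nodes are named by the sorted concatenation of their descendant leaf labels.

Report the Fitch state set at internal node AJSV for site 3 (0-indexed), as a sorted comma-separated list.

C,T

[col 0] JV: children J:{T}, V:{G} ∪→ {G,T}; cost 1
[col 0] AJV: children A:{C}, JV:{G,T} ∪→ {C,G,T}; cost 1
[col 0] AJSV: children AJV:{C,G,T}, S:{G} ∩→ {G}; cost 0
[col 0] AJRSV: children AJSV:{G}, R:{C} ∪→ {C,G}; cost 1
[col 1] JV: children J:{G}, V:{T} ∪→ {G,T}; cost 1
[col 1] AJV: children A:{A}, JV:{G,T} ∪→ {A,G,T}; cost 1
[col 1] AJSV: children AJV:{A,G,T}, S:{A} ∩→ {A}; cost 0
[col 1] AJRSV: children AJSV:{A}, R:{T} ∪→ {A,T}; cost 1
[col 2] JV: children J:{G}, V:{T} ∪→ {G,T}; cost 1
[col 2] AJV: children A:{C}, JV:{G,T} ∪→ {C,G,T}; cost 1
[col 2] AJSV: children AJV:{C,G,T}, S:{T} ∩→ {T}; cost 0
[col 2] AJRSV: children AJSV:{T}, R:{A} ∪→ {A,T}; cost 1
[col 3] JV: children J:{A}, V:{C} ∪→ {A,C}; cost 1
[col 3] AJV: children A:{C}, JV:{A,C} ∩→ {C}; cost 0
[col 3] AJSV: children AJV:{C}, S:{T} ∪→ {C,T}; cost 1
[col 3] AJRSV: children AJSV:{C,T}, R:{G} ∪→ {C,G,T}; cost 1
per-site changes: [3, 3, 3, 3]; total = 12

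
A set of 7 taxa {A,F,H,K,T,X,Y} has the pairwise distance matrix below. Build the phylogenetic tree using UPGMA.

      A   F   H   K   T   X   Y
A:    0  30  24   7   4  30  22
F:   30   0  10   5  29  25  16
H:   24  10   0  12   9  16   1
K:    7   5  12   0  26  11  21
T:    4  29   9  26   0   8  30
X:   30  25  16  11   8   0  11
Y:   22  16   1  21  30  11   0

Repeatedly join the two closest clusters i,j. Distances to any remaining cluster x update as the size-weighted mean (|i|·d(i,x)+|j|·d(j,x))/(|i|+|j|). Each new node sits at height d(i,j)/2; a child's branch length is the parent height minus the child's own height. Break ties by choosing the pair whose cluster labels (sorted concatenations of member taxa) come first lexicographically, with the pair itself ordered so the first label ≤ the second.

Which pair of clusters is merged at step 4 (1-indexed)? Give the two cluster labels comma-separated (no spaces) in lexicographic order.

HY,X

iteration 1: select H,Y (d=1); attach at lengths (1/2, 1/2); label the merged cluster HY
  updated: d(A,HY)=23, d(F,HY)=13, d(HY,K)=33/2, d(HY,T)=39/2, d(HY,X)=27/2
iteration 2: select A,T (d=4); attach at lengths (2, 2); label the merged cluster AT
  updated: d(AT,F)=59/2, d(AT,HY)=85/4, d(AT,K)=33/2, d(AT,X)=19
iteration 3: select F,K (d=5); attach at lengths (5/2, 5/2); label the merged cluster FK
  updated: d(AT,FK)=23, d(FK,HY)=59/4, d(FK,X)=18
iteration 4: select HY,X (d=27/2); attach at lengths (25/4, 27/4); label the merged cluster HXY
  updated: d(AT,HXY)=41/2, d(FK,HXY)=95/6
iteration 5: select FK,HXY (d=95/6); attach at lengths (65/12, 7/6); label the merged cluster FHKXY
  updated: d(AT,FHKXY)=43/2
iteration 6: select AT,FHKXY (d=43/2); attach at lengths (35/4, 17/6); label the merged cluster AFHKTXY
final tree: ((A:2,T:2):35/4,((F:5/2,K:5/2):65/12,((H:1/2,Y:1/2):25/4,X:27/4):7/6):17/6)
total length: 247/6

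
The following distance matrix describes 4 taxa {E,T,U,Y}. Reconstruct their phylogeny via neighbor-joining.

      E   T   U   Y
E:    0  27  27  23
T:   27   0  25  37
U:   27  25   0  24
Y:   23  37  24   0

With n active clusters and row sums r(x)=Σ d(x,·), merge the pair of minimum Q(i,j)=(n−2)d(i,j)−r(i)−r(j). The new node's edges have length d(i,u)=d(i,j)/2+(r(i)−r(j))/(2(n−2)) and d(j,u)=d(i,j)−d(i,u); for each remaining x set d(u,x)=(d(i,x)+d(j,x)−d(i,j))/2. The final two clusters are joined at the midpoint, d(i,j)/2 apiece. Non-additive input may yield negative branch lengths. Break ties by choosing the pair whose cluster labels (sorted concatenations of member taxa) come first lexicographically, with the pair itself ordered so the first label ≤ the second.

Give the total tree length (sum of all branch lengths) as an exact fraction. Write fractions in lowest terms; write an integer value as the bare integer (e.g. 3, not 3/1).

iteration 1: select E,Y (d=23, Q=-115); attach at lengths (39/4, 53/4); label the merged cluster EY
  updated: d(EY,T)=41/2, d(EY,U)=14
iteration 2: select EY,T (d=41/2, Q=-119/2); attach at lengths (19/4, 63/4); label the merged cluster ETY
  updated: d(ETY,U)=37/4
iteration 3: select ETY,U (d=37/4); attach at lengths (37/8, 37/8); label the merged cluster ETUY
final tree: (((E:39/4,Y:53/4):19/4,T:63/4):37/8,U:37/8)
total length: 211/4

211/4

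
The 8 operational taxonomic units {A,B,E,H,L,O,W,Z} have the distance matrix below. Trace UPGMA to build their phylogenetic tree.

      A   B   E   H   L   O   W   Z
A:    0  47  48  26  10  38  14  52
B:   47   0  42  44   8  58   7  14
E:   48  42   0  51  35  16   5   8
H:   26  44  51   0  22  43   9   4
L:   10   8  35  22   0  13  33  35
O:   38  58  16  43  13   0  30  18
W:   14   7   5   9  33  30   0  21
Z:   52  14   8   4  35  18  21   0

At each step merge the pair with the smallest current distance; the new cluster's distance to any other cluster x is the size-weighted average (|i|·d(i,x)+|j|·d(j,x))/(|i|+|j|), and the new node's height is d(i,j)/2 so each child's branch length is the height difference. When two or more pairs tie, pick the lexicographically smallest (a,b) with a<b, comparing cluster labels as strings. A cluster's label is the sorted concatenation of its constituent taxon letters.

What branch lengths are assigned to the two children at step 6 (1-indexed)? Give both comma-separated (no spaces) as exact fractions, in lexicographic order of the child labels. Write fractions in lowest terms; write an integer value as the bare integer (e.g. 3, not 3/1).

57/4,41/4

iteration 1: select H,Z (d=4); attach at lengths (2, 2); label the merged cluster HZ
  updated: d(A,HZ)=39, d(B,HZ)=29, d(E,HZ)=59/2, d(HZ,L)=57/2, d(HZ,O)=61/2, d(HZ,W)=15
iteration 2: select E,W (d=5); attach at lengths (5/2, 5/2); label the merged cluster EW
  updated: d(A,EW)=31, d(B,EW)=49/2, d(EW,HZ)=89/4, d(EW,L)=34, d(EW,O)=23
iteration 3: select B,L (d=8); attach at lengths (4, 4); label the merged cluster BL
  updated: d(A,BL)=57/2, d(BL,EW)=117/4, d(BL,HZ)=115/4, d(BL,O)=71/2
iteration 4: select EW,HZ (d=89/4); attach at lengths (69/8, 73/8); label the merged cluster EHWZ
  updated: d(A,EHWZ)=35, d(BL,EHWZ)=29, d(EHWZ,O)=107/4
iteration 5: select EHWZ,O (d=107/4); attach at lengths (9/4, 107/8); label the merged cluster EHOWZ
  updated: d(A,EHOWZ)=178/5, d(BL,EHOWZ)=303/10
iteration 6: select A,BL (d=57/2); attach at lengths (57/4, 41/4); label the merged cluster ABL
  updated: d(ABL,EHOWZ)=481/15
iteration 7: select ABL,EHOWZ (d=481/15); attach at lengths (107/60, 319/120); label the merged cluster ABEHLOWZ
final tree: ((A:57/4,(B:4,L:4):41/4):107/60,(((E:5/2,W:5/2):69/8,(H:2,Z:2):73/8):9/4,O:107/8):319/120)
total length: 4759/60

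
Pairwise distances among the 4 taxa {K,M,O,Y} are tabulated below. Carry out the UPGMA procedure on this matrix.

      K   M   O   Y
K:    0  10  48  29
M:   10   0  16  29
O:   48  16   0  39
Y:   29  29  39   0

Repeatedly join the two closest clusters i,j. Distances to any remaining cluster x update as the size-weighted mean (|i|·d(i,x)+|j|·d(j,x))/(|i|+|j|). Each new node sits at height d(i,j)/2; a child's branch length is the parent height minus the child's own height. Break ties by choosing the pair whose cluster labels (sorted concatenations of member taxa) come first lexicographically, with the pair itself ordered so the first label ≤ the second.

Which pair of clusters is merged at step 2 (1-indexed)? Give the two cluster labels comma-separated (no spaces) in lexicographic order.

1. join K+M (d=10) ⇒ KM; edges |K|=5, |M|=5
  updated: d(KM,O)=32, d(KM,Y)=29
2. join KM+Y (d=29) ⇒ KMY; edges |KM|=19/2, |Y|=29/2
  updated: d(KMY,O)=103/3
3. join KMY+O (d=103/3) ⇒ KMOY; edges |KMY|=8/3, |O|=103/6
final tree: (((K:5,M:5):19/2,Y:29/2):8/3,O:103/6)
total length: 323/6

KM,Y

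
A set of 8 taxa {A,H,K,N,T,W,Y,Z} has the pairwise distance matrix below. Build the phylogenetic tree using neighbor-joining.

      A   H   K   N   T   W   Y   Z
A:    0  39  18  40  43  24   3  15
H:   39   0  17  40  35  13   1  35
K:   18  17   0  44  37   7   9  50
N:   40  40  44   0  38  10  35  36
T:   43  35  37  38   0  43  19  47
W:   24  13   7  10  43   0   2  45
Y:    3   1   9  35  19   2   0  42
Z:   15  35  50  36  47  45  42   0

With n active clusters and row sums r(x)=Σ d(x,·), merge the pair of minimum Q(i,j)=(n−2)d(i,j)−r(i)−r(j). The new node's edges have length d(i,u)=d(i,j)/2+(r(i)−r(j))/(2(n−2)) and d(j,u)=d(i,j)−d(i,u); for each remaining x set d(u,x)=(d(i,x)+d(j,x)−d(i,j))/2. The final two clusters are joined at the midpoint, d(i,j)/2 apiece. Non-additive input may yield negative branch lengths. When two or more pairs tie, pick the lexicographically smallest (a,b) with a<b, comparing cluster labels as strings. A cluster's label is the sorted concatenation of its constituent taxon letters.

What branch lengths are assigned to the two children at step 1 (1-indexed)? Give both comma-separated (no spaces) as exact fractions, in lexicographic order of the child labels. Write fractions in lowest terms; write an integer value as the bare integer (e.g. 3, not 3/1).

1/6,89/6

1. join A+Z (d=15, Q=-362) ⇒ AZ; edges |A|=1/6, |Z|=89/6
  updated: d(AZ,H)=59/2, d(AZ,K)=53/2, d(AZ,N)=61/2, d(AZ,T)=75/2, d(AZ,W)=27, d(AZ,Y)=15
2. join N+W (d=10, Q=-499/2) ⇒ NW; edges |N|=291/20, |W|=-91/20
  updated: d(AZ,NW)=95/4, d(H,NW)=43/2, d(K,NW)=41/2, d(NW,T)=71/2, d(NW,Y)=27/2
3. join H+Y (d=1, Q=-315/2) ⇒ HY; edges |H|=101/16, |Y|=-85/16
  updated: d(AZ,HY)=87/4, d(HY,K)=25/2, d(HY,NW)=17, d(HY,T)=53/2
4. join HY+K (d=25/2, Q=-547/4) ⇒ HKY; edges |HY|=25/8, |K|=75/8
  updated: d(AZ,HKY)=143/8, d(HKY,NW)=25/2, d(HKY,T)=51/2
5. join AZ+NW (d=95/4, Q=-827/8) ⇒ ANWZ; edges |AZ|=439/32, |NW|=321/32
  updated: d(ANWZ,HKY)=53/16, d(ANWZ,T)=197/8
6. join ANWZ+HKY (d=53/16, Q=-855/16) ⇒ AHKNWYZ; edges |ANWZ|=39/32, |HKY|=67/32
  updated: d(AHKNWYZ,T)=749/32
7. join AHKNWYZ+T (d=749/32) ⇒ AHKNTWYZ; edges |AHKNWYZ|=749/64, |T|=749/64
final tree: ((((A:1/6,Z:89/6):439/32,(N:291/20,W:-91/20):321/32):39/32,((H:101/16,Y:-85/16):25/8,K:75/8):67/32):749/64,T:749/64)
total length: 2847/32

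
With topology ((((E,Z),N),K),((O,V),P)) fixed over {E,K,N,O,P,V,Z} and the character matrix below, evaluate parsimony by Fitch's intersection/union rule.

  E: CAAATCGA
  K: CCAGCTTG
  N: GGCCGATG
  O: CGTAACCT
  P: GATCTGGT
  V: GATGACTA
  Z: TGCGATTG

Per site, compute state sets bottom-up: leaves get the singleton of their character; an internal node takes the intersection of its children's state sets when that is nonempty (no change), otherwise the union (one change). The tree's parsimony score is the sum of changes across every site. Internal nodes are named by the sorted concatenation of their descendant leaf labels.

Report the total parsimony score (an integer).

[col 0] EZ: children E:{C}, Z:{T} ∪→ {C,T}; cost 1
[col 0] ENZ: children EZ:{C,T}, N:{G} ∪→ {C,G,T}; cost 1
[col 0] EKNZ: children ENZ:{C,G,T}, K:{C} ∩→ {C}; cost 0
[col 0] OV: children O:{C}, V:{G} ∪→ {C,G}; cost 1
[col 0] OPV: children OV:{C,G}, P:{G} ∩→ {G}; cost 0
[col 0] EKNOPVZ: children EKNZ:{C}, OPV:{G} ∪→ {C,G}; cost 1
[col 1] EZ: children E:{A}, Z:{G} ∪→ {A,G}; cost 1
[col 1] ENZ: children EZ:{A,G}, N:{G} ∩→ {G}; cost 0
[col 1] EKNZ: children ENZ:{G}, K:{C} ∪→ {C,G}; cost 1
[col 1] OV: children O:{G}, V:{A} ∪→ {A,G}; cost 1
[col 1] OPV: children OV:{A,G}, P:{A} ∩→ {A}; cost 0
[col 1] EKNOPVZ: children EKNZ:{C,G}, OPV:{A} ∪→ {A,C,G}; cost 1
[col 2] EZ: children E:{A}, Z:{C} ∪→ {A,C}; cost 1
[col 2] ENZ: children EZ:{A,C}, N:{C} ∩→ {C}; cost 0
[col 2] EKNZ: children ENZ:{C}, K:{A} ∪→ {A,C}; cost 1
[col 2] OV: children O:{T}, V:{T} ∩→ {T}; cost 0
[col 2] OPV: children OV:{T}, P:{T} ∩→ {T}; cost 0
[col 2] EKNOPVZ: children EKNZ:{A,C}, OPV:{T} ∪→ {A,C,T}; cost 1
[col 3] EZ: children E:{A}, Z:{G} ∪→ {A,G}; cost 1
[col 3] ENZ: children EZ:{A,G}, N:{C} ∪→ {A,C,G}; cost 1
[col 3] EKNZ: children ENZ:{A,C,G}, K:{G} ∩→ {G}; cost 0
[col 3] OV: children O:{A}, V:{G} ∪→ {A,G}; cost 1
[col 3] OPV: children OV:{A,G}, P:{C} ∪→ {A,C,G}; cost 1
[col 3] EKNOPVZ: children EKNZ:{G}, OPV:{A,C,G} ∩→ {G}; cost 0
[col 4] EZ: children E:{T}, Z:{A} ∪→ {A,T}; cost 1
[col 4] ENZ: children EZ:{A,T}, N:{G} ∪→ {A,G,T}; cost 1
[col 4] EKNZ: children ENZ:{A,G,T}, K:{C} ∪→ {A,C,G,T}; cost 1
[col 4] OV: children O:{A}, V:{A} ∩→ {A}; cost 0
[col 4] OPV: children OV:{A}, P:{T} ∪→ {A,T}; cost 1
[col 4] EKNOPVZ: children EKNZ:{A,C,G,T}, OPV:{A,T} ∩→ {A,T}; cost 0
[col 5] EZ: children E:{C}, Z:{T} ∪→ {C,T}; cost 1
[col 5] ENZ: children EZ:{C,T}, N:{A} ∪→ {A,C,T}; cost 1
[col 5] EKNZ: children ENZ:{A,C,T}, K:{T} ∩→ {T}; cost 0
[col 5] OV: children O:{C}, V:{C} ∩→ {C}; cost 0
[col 5] OPV: children OV:{C}, P:{G} ∪→ {C,G}; cost 1
[col 5] EKNOPVZ: children EKNZ:{T}, OPV:{C,G} ∪→ {C,G,T}; cost 1
[col 6] EZ: children E:{G}, Z:{T} ∪→ {G,T}; cost 1
[col 6] ENZ: children EZ:{G,T}, N:{T} ∩→ {T}; cost 0
[col 6] EKNZ: children ENZ:{T}, K:{T} ∩→ {T}; cost 0
[col 6] OV: children O:{C}, V:{T} ∪→ {C,T}; cost 1
[col 6] OPV: children OV:{C,T}, P:{G} ∪→ {C,G,T}; cost 1
[col 6] EKNOPVZ: children EKNZ:{T}, OPV:{C,G,T} ∩→ {T}; cost 0
[col 7] EZ: children E:{A}, Z:{G} ∪→ {A,G}; cost 1
[col 7] ENZ: children EZ:{A,G}, N:{G} ∩→ {G}; cost 0
[col 7] EKNZ: children ENZ:{G}, K:{G} ∩→ {G}; cost 0
[col 7] OV: children O:{T}, V:{A} ∪→ {A,T}; cost 1
[col 7] OPV: children OV:{A,T}, P:{T} ∩→ {T}; cost 0
[col 7] EKNOPVZ: children EKNZ:{G}, OPV:{T} ∪→ {G,T}; cost 1
per-site changes: [4, 4, 3, 4, 4, 4, 3, 3]; total = 29

29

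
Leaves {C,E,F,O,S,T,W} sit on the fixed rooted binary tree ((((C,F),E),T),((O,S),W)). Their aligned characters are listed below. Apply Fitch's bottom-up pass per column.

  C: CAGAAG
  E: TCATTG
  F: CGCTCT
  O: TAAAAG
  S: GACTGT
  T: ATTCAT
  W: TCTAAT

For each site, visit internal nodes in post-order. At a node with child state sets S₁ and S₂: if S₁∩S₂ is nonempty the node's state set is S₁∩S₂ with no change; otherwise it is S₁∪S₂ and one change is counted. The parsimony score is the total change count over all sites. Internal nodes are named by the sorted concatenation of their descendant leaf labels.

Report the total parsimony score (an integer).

CF@0: {C} ∩ {C} = {C} (intersection, +0)
CEF@0: {C} ∪ {T} = {C,T} (union, +1)
CEFT@0: {C,T} ∪ {A} = {A,C,T} (union, +1)
OS@0: {T} ∪ {G} = {G,T} (union, +1)
OSW@0: {G,T} ∩ {T} = {T} (intersection, +0)
CEFOSTW@0: {A,C,T} ∩ {T} = {T} (intersection, +0)
CF@1: {A} ∪ {G} = {A,G} (union, +1)
CEF@1: {A,G} ∪ {C} = {A,C,G} (union, +1)
CEFT@1: {A,C,G} ∪ {T} = {A,C,G,T} (union, +1)
OS@1: {A} ∩ {A} = {A} (intersection, +0)
OSW@1: {A} ∪ {C} = {A,C} (union, +1)
CEFOSTW@1: {A,C,G,T} ∩ {A,C} = {A,C} (intersection, +0)
CF@2: {G} ∪ {C} = {C,G} (union, +1)
CEF@2: {C,G} ∪ {A} = {A,C,G} (union, +1)
CEFT@2: {A,C,G} ∪ {T} = {A,C,G,T} (union, +1)
OS@2: {A} ∪ {C} = {A,C} (union, +1)
OSW@2: {A,C} ∪ {T} = {A,C,T} (union, +1)
CEFOSTW@2: {A,C,G,T} ∩ {A,C,T} = {A,C,T} (intersection, +0)
CF@3: {A} ∪ {T} = {A,T} (union, +1)
CEF@3: {A,T} ∩ {T} = {T} (intersection, +0)
CEFT@3: {T} ∪ {C} = {C,T} (union, +1)
OS@3: {A} ∪ {T} = {A,T} (union, +1)
OSW@3: {A,T} ∩ {A} = {A} (intersection, +0)
CEFOSTW@3: {C,T} ∪ {A} = {A,C,T} (union, +1)
CF@4: {A} ∪ {C} = {A,C} (union, +1)
CEF@4: {A,C} ∪ {T} = {A,C,T} (union, +1)
CEFT@4: {A,C,T} ∩ {A} = {A} (intersection, +0)
OS@4: {A} ∪ {G} = {A,G} (union, +1)
OSW@4: {A,G} ∩ {A} = {A} (intersection, +0)
CEFOSTW@4: {A} ∩ {A} = {A} (intersection, +0)
CF@5: {G} ∪ {T} = {G,T} (union, +1)
CEF@5: {G,T} ∩ {G} = {G} (intersection, +0)
CEFT@5: {G} ∪ {T} = {G,T} (union, +1)
OS@5: {G} ∪ {T} = {G,T} (union, +1)
OSW@5: {G,T} ∩ {T} = {T} (intersection, +0)
CEFOSTW@5: {G,T} ∩ {T} = {T} (intersection, +0)
per-site changes: [3, 4, 5, 4, 3, 3]; total = 22

22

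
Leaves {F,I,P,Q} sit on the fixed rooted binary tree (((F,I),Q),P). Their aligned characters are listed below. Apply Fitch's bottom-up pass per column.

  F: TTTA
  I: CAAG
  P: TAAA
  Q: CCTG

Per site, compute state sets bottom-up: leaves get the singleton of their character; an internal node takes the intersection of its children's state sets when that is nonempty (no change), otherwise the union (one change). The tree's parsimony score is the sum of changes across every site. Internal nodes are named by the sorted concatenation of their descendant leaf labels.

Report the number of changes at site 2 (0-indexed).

FI@0: {T} ∪ {C} = {C,T} (union, +1)
FIQ@0: {C,T} ∩ {C} = {C} (intersection, +0)
FIPQ@0: {C} ∪ {T} = {C,T} (union, +1)
FI@1: {T} ∪ {A} = {A,T} (union, +1)
FIQ@1: {A,T} ∪ {C} = {A,C,T} (union, +1)
FIPQ@1: {A,C,T} ∩ {A} = {A} (intersection, +0)
FI@2: {T} ∪ {A} = {A,T} (union, +1)
FIQ@2: {A,T} ∩ {T} = {T} (intersection, +0)
FIPQ@2: {T} ∪ {A} = {A,T} (union, +1)
FI@3: {A} ∪ {G} = {A,G} (union, +1)
FIQ@3: {A,G} ∩ {G} = {G} (intersection, +0)
FIPQ@3: {G} ∪ {A} = {A,G} (union, +1)
per-site changes: [2, 2, 2, 2]; total = 8

2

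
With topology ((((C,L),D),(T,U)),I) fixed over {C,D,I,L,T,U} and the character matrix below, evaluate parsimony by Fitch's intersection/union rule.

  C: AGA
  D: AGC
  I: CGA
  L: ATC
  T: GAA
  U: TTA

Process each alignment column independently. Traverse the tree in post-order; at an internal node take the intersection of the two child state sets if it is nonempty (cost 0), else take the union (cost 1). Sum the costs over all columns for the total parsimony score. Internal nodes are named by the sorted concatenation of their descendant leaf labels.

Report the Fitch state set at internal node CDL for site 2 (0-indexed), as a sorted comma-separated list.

C

[col 0] CL: children C:{A}, L:{A} ∩→ {A}; cost 0
[col 0] CDL: children CL:{A}, D:{A} ∩→ {A}; cost 0
[col 0] TU: children T:{G}, U:{T} ∪→ {G,T}; cost 1
[col 0] CDLTU: children CDL:{A}, TU:{G,T} ∪→ {A,G,T}; cost 1
[col 0] CDILTU: children CDLTU:{A,G,T}, I:{C} ∪→ {A,C,G,T}; cost 1
[col 1] CL: children C:{G}, L:{T} ∪→ {G,T}; cost 1
[col 1] CDL: children CL:{G,T}, D:{G} ∩→ {G}; cost 0
[col 1] TU: children T:{A}, U:{T} ∪→ {A,T}; cost 1
[col 1] CDLTU: children CDL:{G}, TU:{A,T} ∪→ {A,G,T}; cost 1
[col 1] CDILTU: children CDLTU:{A,G,T}, I:{G} ∩→ {G}; cost 0
[col 2] CL: children C:{A}, L:{C} ∪→ {A,C}; cost 1
[col 2] CDL: children CL:{A,C}, D:{C} ∩→ {C}; cost 0
[col 2] TU: children T:{A}, U:{A} ∩→ {A}; cost 0
[col 2] CDLTU: children CDL:{C}, TU:{A} ∪→ {A,C}; cost 1
[col 2] CDILTU: children CDLTU:{A,C}, I:{A} ∩→ {A}; cost 0
per-site changes: [3, 3, 2]; total = 8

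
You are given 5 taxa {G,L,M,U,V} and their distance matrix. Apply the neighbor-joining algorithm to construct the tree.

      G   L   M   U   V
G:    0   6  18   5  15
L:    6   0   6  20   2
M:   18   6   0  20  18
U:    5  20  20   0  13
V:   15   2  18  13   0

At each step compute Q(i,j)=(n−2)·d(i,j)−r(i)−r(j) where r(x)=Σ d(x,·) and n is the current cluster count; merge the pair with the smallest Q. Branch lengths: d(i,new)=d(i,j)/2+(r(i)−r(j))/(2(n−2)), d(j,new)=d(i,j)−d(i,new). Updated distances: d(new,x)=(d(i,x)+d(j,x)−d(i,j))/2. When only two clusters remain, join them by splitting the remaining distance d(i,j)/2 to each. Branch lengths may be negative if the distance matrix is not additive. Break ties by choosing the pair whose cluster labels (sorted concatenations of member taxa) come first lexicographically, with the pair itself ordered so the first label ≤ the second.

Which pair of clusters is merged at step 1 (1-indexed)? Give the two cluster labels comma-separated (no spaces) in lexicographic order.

G,U

1. join G+U (d=5, Q=-87) ⇒ GU; edges |G|=1/6, |U|=29/6
  updated: d(GU,L)=21/2, d(GU,M)=33/2, d(GU,V)=23/2
2. join GU+V (d=23/2, Q=-47) ⇒ GUV; edges |GU|=15/2, |V|=4
  updated: d(GUV,L)=1/2, d(GUV,M)=23/2
3. join GUV+L (d=1/2, Q=-18) ⇒ GLUV; edges |GUV|=3, |L|=-5/2
  updated: d(GLUV,M)=17/2
4. join GLUV+M (d=17/2) ⇒ GLMUV; edges |GLUV|=17/4, |M|=17/4
final tree: ((((G:1/6,U:29/6):15/2,V:4):3,L:-5/2):17/4,M:17/4)
total length: 51/2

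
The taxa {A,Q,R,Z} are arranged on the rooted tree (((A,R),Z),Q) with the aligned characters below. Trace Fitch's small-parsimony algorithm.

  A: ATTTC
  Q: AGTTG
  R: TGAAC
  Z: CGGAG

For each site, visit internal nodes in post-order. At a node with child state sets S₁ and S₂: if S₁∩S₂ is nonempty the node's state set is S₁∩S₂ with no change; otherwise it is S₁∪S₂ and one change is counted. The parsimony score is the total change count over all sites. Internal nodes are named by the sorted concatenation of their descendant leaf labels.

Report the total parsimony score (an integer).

8

AR@0: {A} ∪ {T} = {A,T} (union, +1)
ARZ@0: {A,T} ∪ {C} = {A,C,T} (union, +1)
AQRZ@0: {A,C,T} ∩ {A} = {A} (intersection, +0)
AR@1: {T} ∪ {G} = {G,T} (union, +1)
ARZ@1: {G,T} ∩ {G} = {G} (intersection, +0)
AQRZ@1: {G} ∩ {G} = {G} (intersection, +0)
AR@2: {T} ∪ {A} = {A,T} (union, +1)
ARZ@2: {A,T} ∪ {G} = {A,G,T} (union, +1)
AQRZ@2: {A,G,T} ∩ {T} = {T} (intersection, +0)
AR@3: {T} ∪ {A} = {A,T} (union, +1)
ARZ@3: {A,T} ∩ {A} = {A} (intersection, +0)
AQRZ@3: {A} ∪ {T} = {A,T} (union, +1)
AR@4: {C} ∩ {C} = {C} (intersection, +0)
ARZ@4: {C} ∪ {G} = {C,G} (union, +1)
AQRZ@4: {C,G} ∩ {G} = {G} (intersection, +0)
per-site changes: [2, 1, 2, 2, 1]; total = 8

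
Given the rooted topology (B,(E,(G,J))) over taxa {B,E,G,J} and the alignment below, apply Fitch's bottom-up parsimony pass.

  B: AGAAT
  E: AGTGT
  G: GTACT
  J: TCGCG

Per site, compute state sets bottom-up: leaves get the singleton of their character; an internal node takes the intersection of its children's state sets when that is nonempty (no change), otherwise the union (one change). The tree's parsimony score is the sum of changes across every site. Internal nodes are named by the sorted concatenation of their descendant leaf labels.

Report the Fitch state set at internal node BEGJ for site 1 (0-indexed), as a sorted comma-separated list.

G

GJ@0: {G} ∪ {T} = {G,T} (union, +1)
EGJ@0: {A} ∪ {G,T} = {A,G,T} (union, +1)
BEGJ@0: {A} ∩ {A,G,T} = {A} (intersection, +0)
GJ@1: {T} ∪ {C} = {C,T} (union, +1)
EGJ@1: {G} ∪ {C,T} = {C,G,T} (union, +1)
BEGJ@1: {G} ∩ {C,G,T} = {G} (intersection, +0)
GJ@2: {A} ∪ {G} = {A,G} (union, +1)
EGJ@2: {T} ∪ {A,G} = {A,G,T} (union, +1)
BEGJ@2: {A} ∩ {A,G,T} = {A} (intersection, +0)
GJ@3: {C} ∩ {C} = {C} (intersection, +0)
EGJ@3: {G} ∪ {C} = {C,G} (union, +1)
BEGJ@3: {A} ∪ {C,G} = {A,C,G} (union, +1)
GJ@4: {T} ∪ {G} = {G,T} (union, +1)
EGJ@4: {T} ∩ {G,T} = {T} (intersection, +0)
BEGJ@4: {T} ∩ {T} = {T} (intersection, +0)
per-site changes: [2, 2, 2, 2, 1]; total = 9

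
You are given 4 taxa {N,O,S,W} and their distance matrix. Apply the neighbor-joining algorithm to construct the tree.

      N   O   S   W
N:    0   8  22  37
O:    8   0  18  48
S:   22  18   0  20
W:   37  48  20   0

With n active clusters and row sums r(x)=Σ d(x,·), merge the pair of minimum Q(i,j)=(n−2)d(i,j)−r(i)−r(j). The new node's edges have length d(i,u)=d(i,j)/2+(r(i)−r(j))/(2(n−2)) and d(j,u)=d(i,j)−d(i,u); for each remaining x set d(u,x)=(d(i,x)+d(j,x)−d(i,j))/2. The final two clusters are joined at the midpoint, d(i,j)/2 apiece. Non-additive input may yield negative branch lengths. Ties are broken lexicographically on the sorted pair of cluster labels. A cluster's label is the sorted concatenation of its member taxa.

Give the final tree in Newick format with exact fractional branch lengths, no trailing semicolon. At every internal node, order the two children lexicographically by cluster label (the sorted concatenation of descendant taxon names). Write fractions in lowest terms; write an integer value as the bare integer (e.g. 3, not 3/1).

iteration 1: select N,O (d=8, Q=-125); attach at lengths (9/4, 23/4); label the merged cluster NO
  updated: d(NO,S)=16, d(NO,W)=77/2
iteration 2: select NO,S (d=16, Q=-149/2); attach at lengths (69/4, -5/4); label the merged cluster NOS
  updated: d(NOS,W)=85/4
iteration 3: select NOS,W (d=85/4); attach at lengths (85/8, 85/8); label the merged cluster NOSW
final tree: (((N:9/4,O:23/4):69/4,S:-5/4):85/8,W:85/8)
total length: 181/4

(((N:9/4,O:23/4):69/4,S:-5/4):85/8,W:85/8)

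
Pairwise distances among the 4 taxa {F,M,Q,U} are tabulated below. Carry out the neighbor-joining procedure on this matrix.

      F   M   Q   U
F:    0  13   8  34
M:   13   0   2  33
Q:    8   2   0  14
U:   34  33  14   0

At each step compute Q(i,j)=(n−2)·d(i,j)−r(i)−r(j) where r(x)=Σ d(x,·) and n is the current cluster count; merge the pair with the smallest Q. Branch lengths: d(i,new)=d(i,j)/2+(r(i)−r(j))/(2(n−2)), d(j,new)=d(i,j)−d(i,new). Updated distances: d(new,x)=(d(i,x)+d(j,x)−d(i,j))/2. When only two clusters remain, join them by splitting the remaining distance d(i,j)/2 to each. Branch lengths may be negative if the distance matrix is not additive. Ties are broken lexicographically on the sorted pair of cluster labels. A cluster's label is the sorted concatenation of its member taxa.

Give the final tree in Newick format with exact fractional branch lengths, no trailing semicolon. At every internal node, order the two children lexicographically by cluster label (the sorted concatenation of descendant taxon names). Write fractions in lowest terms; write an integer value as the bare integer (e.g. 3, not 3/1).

(((F:33/4,M:19/4):23/4,Q:-29/4):85/8,U:85/8)

iteration 1: select F,M (d=13, Q=-77); attach at lengths (33/4, 19/4); label the merged cluster FM
  updated: d(FM,Q)=-3/2, d(FM,U)=27
iteration 2: select FM,Q (d=-3/2, Q=-79/2); attach at lengths (23/4, -29/4); label the merged cluster FMQ
  updated: d(FMQ,U)=85/4
iteration 3: select FMQ,U (d=85/4); attach at lengths (85/8, 85/8); label the merged cluster FMQU
final tree: (((F:33/4,M:19/4):23/4,Q:-29/4):85/8,U:85/8)
total length: 131/4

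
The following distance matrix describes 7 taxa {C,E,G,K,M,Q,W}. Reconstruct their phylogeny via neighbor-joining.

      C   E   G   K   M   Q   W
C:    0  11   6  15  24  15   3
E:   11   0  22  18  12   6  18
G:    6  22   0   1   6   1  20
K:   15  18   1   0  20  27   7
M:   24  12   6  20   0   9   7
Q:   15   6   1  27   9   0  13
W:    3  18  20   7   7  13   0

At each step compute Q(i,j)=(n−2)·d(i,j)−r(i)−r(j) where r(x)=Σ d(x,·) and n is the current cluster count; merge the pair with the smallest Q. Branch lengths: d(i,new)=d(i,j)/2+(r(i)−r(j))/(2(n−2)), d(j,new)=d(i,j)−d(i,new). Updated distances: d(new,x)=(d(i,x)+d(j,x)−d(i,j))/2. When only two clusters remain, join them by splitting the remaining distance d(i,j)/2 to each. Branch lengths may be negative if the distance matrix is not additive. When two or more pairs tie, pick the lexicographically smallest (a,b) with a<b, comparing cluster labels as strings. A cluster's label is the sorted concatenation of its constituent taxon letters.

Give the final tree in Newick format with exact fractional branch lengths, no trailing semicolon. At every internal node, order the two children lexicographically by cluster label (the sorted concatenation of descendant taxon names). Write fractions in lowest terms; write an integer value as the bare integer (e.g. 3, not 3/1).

1. join G+K (d=1, Q=-139) ⇒ GK; edges |G|=-27/10, |K|=37/10
  updated: d(C,GK)=10, d(E,GK)=39/2, d(GK,M)=25/2, d(GK,Q)=27/2, d(GK,W)=13
2. join C+W (d=3, Q=-105) ⇒ CW; edges |C|=21/8, |W|=3/8
  updated: d(CW,E)=13, d(CW,GK)=10, d(CW,M)=14, d(CW,Q)=25/2
3. join CW+GK (d=10, Q=-75) ⇒ CGKW; edges |CW|=4, |GK|=6
  updated: d(CGKW,E)=45/4, d(CGKW,M)=33/4, d(CGKW,Q)=8
4. join CGKW+M (d=33/4, Q=-161/4) ⇒ CGKMW; edges |CGKW|=59/16, |M|=73/16
  updated: d(CGKMW,E)=15/2, d(CGKMW,Q)=35/8
5. join CGKMW+E (d=15/2, Q=-143/8) ⇒ CEGKMW; edges |CGKMW|=47/16, |E|=73/16
  updated: d(CEGKMW,Q)=23/16
6. join CEGKMW+Q (d=23/16) ⇒ CEGKMQW; edges |CEGKMW|=23/32, |Q|=23/32
final tree: (((((C:21/8,W:3/8):4,(G:-27/10,K:37/10):6):59/16,M:73/16):47/16,E:73/16):23/32,Q:23/32)
total length: 499/16

(((((C:21/8,W:3/8):4,(G:-27/10,K:37/10):6):59/16,M:73/16):47/16,E:73/16):23/32,Q:23/32)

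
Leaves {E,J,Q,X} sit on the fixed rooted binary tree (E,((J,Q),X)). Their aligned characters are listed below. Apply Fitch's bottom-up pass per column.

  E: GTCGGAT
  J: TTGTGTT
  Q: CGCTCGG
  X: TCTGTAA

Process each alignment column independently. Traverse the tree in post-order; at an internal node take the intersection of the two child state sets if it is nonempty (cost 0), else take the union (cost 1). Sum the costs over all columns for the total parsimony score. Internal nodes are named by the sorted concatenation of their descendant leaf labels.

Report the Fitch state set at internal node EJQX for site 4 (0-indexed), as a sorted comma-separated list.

site 0, node JQ: J={T} ∪ Q={C} → {C,T} (+1)
site 0, node JQX: JQ={C,T} ∩ X={T} → {T} (+0)
site 0, node EJQX: E={G} ∪ JQX={T} → {G,T} (+1)
site 1, node JQ: J={T} ∪ Q={G} → {G,T} (+1)
site 1, node JQX: JQ={G,T} ∪ X={C} → {C,G,T} (+1)
site 1, node EJQX: E={T} ∩ JQX={C,G,T} → {T} (+0)
site 2, node JQ: J={G} ∪ Q={C} → {C,G} (+1)
site 2, node JQX: JQ={C,G} ∪ X={T} → {C,G,T} (+1)
site 2, node EJQX: E={C} ∩ JQX={C,G,T} → {C} (+0)
site 3, node JQ: J={T} ∩ Q={T} → {T} (+0)
site 3, node JQX: JQ={T} ∪ X={G} → {G,T} (+1)
site 3, node EJQX: E={G} ∩ JQX={G,T} → {G} (+0)
site 4, node JQ: J={G} ∪ Q={C} → {C,G} (+1)
site 4, node JQX: JQ={C,G} ∪ X={T} → {C,G,T} (+1)
site 4, node EJQX: E={G} ∩ JQX={C,G,T} → {G} (+0)
site 5, node JQ: J={T} ∪ Q={G} → {G,T} (+1)
site 5, node JQX: JQ={G,T} ∪ X={A} → {A,G,T} (+1)
site 5, node EJQX: E={A} ∩ JQX={A,G,T} → {A} (+0)
site 6, node JQ: J={T} ∪ Q={G} → {G,T} (+1)
site 6, node JQX: JQ={G,T} ∪ X={A} → {A,G,T} (+1)
site 6, node EJQX: E={T} ∩ JQX={A,G,T} → {T} (+0)
per-site changes: [2, 2, 2, 1, 2, 2, 2]; total = 13

G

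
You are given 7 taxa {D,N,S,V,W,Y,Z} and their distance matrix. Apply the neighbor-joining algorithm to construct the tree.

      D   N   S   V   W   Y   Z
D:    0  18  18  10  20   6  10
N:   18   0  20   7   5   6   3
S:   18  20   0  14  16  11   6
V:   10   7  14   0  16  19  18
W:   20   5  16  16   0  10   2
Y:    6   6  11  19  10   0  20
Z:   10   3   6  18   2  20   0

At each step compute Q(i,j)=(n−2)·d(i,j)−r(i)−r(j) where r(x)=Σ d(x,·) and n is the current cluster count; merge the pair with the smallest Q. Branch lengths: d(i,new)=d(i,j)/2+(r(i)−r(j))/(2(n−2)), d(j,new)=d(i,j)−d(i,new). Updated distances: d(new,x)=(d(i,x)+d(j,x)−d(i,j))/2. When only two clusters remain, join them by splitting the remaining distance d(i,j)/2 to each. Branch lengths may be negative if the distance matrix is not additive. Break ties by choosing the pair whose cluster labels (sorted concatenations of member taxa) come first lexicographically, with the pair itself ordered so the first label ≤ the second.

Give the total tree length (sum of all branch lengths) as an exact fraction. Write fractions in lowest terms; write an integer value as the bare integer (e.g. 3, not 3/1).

273/8

step 1: merge (D,Y) at d=6, Q=-124; branch lengths D→4, Y→2; new cluster DY
  updated: d(DY,N)=9, d(DY,S)=23/2, d(DY,V)=23/2, d(DY,W)=12, d(DY,Z)=12
step 2: merge (S,Z) at d=6, Q=-169/2; branch lengths S→101/16, Z→-5/16; new cluster SZ
  updated: d(DY,SZ)=35/4, d(N,SZ)=17/2, d(SZ,V)=13, d(SZ,W)=6
step 3: merge (SZ,W) at d=6, Q=-229/4; branch lengths SZ→61/24, W→83/24; new cluster SWZ
  updated: d(DY,SWZ)=59/8, d(N,SWZ)=15/4, d(SWZ,V)=23/2
step 4: merge (DY,SWZ) at d=59/8, Q=-143/4; branch lengths DY→5, SWZ→19/8; new cluster DSWYZ
  updated: d(DSWYZ,N)=43/16, d(DSWYZ,V)=125/16
step 5: merge (DSWYZ,N) at d=43/16, Q=-35/2; branch lengths DSWYZ→7/4, N→15/16; new cluster DNSWYZ
  updated: d(DNSWYZ,V)=97/16
step 6: merge (DNSWYZ,V) at d=97/16; branch lengths DNSWYZ→97/32, V→97/32; new cluster DNSVWYZ
final tree: ((((D:4,Y:2):5,((S:101/16,Z:-5/16):61/24,W:83/24):19/8):7/4,N:15/16):97/32,V:97/32)
total length: 273/8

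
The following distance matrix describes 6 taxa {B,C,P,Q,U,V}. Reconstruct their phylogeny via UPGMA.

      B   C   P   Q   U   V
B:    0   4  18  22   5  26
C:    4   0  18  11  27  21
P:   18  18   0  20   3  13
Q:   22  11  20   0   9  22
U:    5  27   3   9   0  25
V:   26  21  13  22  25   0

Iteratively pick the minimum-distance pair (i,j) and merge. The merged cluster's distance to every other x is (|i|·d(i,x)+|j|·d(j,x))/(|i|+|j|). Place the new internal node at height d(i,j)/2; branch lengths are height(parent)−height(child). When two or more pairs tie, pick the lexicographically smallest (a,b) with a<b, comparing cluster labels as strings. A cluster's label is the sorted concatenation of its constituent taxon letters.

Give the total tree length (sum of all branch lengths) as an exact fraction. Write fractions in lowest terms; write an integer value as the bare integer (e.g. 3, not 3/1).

iteration 1: select P,U (d=3); attach at lengths (3/2, 3/2); label the merged cluster PU
  updated: d(B,PU)=23/2, d(C,PU)=45/2, d(PU,Q)=29/2, d(PU,V)=19
iteration 2: select B,C (d=4); attach at lengths (2, 2); label the merged cluster BC
  updated: d(BC,PU)=17, d(BC,Q)=33/2, d(BC,V)=47/2
iteration 3: select PU,Q (d=29/2); attach at lengths (23/4, 29/4); label the merged cluster PQU
  updated: d(BC,PQU)=101/6, d(PQU,V)=20
iteration 4: select BC,PQU (d=101/6); attach at lengths (77/12, 7/6); label the merged cluster BCPQU
  updated: d(BCPQU,V)=107/5
iteration 5: select BCPQU,V (d=107/5); attach at lengths (137/60, 107/10); label the merged cluster BCPQUV
final tree: (((B:2,C:2):77/12,((P:3/2,U:3/2):23/4,Q:29/4):7/6):137/60,V:107/10)
total length: 1217/30

1217/30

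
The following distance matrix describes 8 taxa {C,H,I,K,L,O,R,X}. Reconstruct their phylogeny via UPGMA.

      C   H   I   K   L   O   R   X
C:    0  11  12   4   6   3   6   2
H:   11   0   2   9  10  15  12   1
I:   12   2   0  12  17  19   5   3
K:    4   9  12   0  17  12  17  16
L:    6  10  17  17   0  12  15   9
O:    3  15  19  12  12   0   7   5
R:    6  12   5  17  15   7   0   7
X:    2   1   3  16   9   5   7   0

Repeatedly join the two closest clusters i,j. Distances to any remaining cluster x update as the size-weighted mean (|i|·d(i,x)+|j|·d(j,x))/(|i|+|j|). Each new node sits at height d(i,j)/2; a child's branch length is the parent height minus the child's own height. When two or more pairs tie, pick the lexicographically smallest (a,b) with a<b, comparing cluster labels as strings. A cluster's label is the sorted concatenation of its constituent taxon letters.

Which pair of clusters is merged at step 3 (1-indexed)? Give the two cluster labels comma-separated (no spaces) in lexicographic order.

C,O

step 1: merge (H,X) at d=1; branch lengths H→1/2, X→1/2; new cluster HX
  updated: d(C,HX)=13/2, d(HX,I)=5/2, d(HX,K)=25/2, d(HX,L)=19/2, d(HX,O)=10, d(HX,R)=19/2
step 2: merge (HX,I) at d=5/2; branch lengths HX→3/4, I→5/4; new cluster HIX
  updated: d(C,HIX)=25/3, d(HIX,K)=37/3, d(HIX,L)=12, d(HIX,O)=13, d(HIX,R)=8
step 3: merge (C,O) at d=3; branch lengths C→3/2, O→3/2; new cluster CO
  updated: d(CO,HIX)=32/3, d(CO,K)=8, d(CO,L)=9, d(CO,R)=13/2
step 4: merge (CO,R) at d=13/2; branch lengths CO→7/4, R→13/4; new cluster COR
  updated: d(COR,HIX)=88/9, d(COR,K)=11, d(COR,L)=11
step 5: merge (COR,HIX) at d=88/9; branch lengths COR→59/36, HIX→131/36; new cluster CHIORX
  updated: d(CHIORX,K)=35/3, d(CHIORX,L)=23/2
step 6: merge (CHIORX,L) at d=23/2; branch lengths CHIORX→31/36, L→23/4; new cluster CHILORX
  updated: d(CHILORX,K)=87/7
step 7: merge (CHILORX,K) at d=87/7; branch lengths CHILORX→13/28, K→87/14; new cluster CHIKLORX
final tree: (((((C:3/2,O:3/2):7/4,R:13/4):59/36,((H:1/2,X:1/2):3/4,I:5/4):131/36):31/36,L:23/4):13/28,K:87/14)
total length: 7451/252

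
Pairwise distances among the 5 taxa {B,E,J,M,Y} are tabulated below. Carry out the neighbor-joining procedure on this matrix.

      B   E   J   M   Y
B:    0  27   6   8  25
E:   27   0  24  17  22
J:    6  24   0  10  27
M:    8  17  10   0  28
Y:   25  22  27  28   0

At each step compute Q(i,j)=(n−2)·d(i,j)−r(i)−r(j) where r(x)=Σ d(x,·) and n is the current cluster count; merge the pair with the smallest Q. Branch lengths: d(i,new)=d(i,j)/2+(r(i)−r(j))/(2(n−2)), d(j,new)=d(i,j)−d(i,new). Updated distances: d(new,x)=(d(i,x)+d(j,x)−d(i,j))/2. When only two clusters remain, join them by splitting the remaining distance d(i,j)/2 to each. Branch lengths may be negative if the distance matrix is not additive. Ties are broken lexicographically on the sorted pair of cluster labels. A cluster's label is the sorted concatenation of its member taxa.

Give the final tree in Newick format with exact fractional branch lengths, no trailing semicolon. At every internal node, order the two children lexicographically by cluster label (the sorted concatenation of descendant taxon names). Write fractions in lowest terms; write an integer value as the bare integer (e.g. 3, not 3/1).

step 1: merge (E,Y) at d=22, Q=-126; branch lengths E→9, Y→13; new cluster EY
  updated: d(B,EY)=15, d(EY,J)=29/2, d(EY,M)=23/2
step 2: merge (B,J) at d=6, Q=-95/2; branch lengths B→21/8, J→27/8; new cluster BJ
  updated: d(BJ,EY)=47/4, d(BJ,M)=6
step 3: merge (BJ,EY) at d=47/4, Q=-117/4; branch lengths BJ→25/8, EY→69/8; new cluster BEJY
  updated: d(BEJY,M)=23/8
step 4: merge (BEJY,M) at d=23/8; branch lengths BEJY→23/16, M→23/16; new cluster BEJMY
final tree: (((B:21/8,J:27/8):25/8,(E:9,Y:13):69/8):23/16,M:23/16)
total length: 341/8

(((B:21/8,J:27/8):25/8,(E:9,Y:13):69/8):23/16,M:23/16)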